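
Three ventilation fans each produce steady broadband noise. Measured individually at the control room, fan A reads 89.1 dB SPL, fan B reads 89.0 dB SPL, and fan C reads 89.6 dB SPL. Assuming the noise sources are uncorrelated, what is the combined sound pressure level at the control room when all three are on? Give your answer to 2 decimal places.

Uncorrelated sources add in intensity (power), not in dB.
L_total = 10·log₁₀(10^(89.1/10) + 10^(89.0/10) + 10^(89.6/10)) = 10·log₁₀(2519000000) = 94.01 dB SPL.

94.01 dB SPL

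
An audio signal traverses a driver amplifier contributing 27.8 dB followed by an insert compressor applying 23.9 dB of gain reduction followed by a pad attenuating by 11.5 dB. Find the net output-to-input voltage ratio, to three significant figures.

Net gain = 27.8 + (−23.9) + (−11.5) = -7.6 dB.
Voltage ratio = 10^(-7.6/20) = 0.417.

0.417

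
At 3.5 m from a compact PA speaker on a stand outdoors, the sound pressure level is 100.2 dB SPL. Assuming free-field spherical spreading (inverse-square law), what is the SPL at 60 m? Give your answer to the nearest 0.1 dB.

75.5 dB SPL

For a point source in a free field, ΔL = −20·log₁₀(d₂/d₁).
ΔL = −20·log₁₀(60/3.5) = -24.68 dB, so L₂ = 100.2 + (-24.68) = 75.5 dB SPL.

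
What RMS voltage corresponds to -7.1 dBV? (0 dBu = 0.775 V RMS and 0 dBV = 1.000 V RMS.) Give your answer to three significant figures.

V = 1.000 V × 10^(-7.1/20).
= 1.000 × 0.4416 = 0.442 V.

0.442 V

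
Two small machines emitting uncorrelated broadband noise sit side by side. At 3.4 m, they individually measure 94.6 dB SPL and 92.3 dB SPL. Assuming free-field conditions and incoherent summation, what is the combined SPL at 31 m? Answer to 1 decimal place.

Combined at 3.4 m: 10·log₁₀(10^(94.6/10)+10^(92.3/10)) = 96.61 dB SPL.
Then apply −20·log₁₀(31/3.4) = -19.20 dB → 77.4 dB SPL.

77.4 dB SPL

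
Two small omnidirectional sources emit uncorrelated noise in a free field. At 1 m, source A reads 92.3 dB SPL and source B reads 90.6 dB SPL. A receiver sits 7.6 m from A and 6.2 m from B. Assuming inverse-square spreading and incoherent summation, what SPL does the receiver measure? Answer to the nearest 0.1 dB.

77.7 dB SPL

At the listener: L_A = 92.3 − 20·log₁₀(7.6) = 74.68 dB; L_B = 90.6 − 20·log₁₀(6.2) = 74.75 dB.
Combined: 10·log₁₀(10^(74.68/10)+10^(74.75/10)) = 77.7 dB SPL.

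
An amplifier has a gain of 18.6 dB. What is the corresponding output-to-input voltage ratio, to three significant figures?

8.51

Voltage ratio = 10^(dB/20).
10^(18.6/20) = 10^(0.9300) = 8.51.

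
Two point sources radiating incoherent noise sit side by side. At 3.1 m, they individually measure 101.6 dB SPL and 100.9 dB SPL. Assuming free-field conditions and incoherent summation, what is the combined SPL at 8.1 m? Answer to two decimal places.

95.93 dB SPL

Combined at 3.1 m: 10·log₁₀(10^(101.6/10)+10^(100.9/10)) = 104.274 dB SPL.
Then apply −20·log₁₀(8.1/3.1) = -8.342 dB → 95.93 dB SPL.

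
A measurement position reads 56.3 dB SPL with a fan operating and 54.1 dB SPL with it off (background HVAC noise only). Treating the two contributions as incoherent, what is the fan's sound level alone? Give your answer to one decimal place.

52.3 dB SPL

Remove the background by subtracting linear intensities:
L_src = 10·log₁₀(10^(56.3/10) − 10^(54.1/10)) = 10·log₁₀(169500) = 52.3 dB SPL.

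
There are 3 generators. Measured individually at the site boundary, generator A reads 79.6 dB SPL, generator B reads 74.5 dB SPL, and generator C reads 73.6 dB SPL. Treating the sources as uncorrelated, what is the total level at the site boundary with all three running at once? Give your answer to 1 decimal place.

81.5 dB SPL

Add the sources as powers (linear), then convert back to dB:
L_total = 10·log₁₀(10^(79.6/10) + 10^(74.5/10) + 10^(73.6/10)) = 10·log₁₀(142300000) = 81.5 dB SPL.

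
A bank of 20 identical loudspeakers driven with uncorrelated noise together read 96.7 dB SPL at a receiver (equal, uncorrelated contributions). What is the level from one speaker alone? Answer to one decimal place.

83.7 dB SPL

20 equal incoherent sources add 10·log₁₀(20) = 13.01 dB over one source.
L_one = 96.7 − 13.01 = 83.7 dB SPL.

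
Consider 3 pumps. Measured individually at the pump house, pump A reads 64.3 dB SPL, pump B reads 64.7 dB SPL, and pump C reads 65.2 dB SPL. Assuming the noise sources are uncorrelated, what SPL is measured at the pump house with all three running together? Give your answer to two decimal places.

69.52 dB SPL

Add the sources as powers (linear), then convert back to dB:
L_total = 10·log₁₀(10^(64.3/10) + 10^(64.7/10) + 10^(65.2/10)) = 10·log₁₀(8954000) = 69.52 dB SPL.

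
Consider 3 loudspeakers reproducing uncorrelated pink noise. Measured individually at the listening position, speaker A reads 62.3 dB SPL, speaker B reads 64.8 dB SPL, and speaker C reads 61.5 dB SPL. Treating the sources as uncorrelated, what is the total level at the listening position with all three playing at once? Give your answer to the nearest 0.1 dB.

67.9 dB SPL

Add the sources as powers (linear), then convert back to dB:
L_total = 10·log₁₀(10^(62.3/10) + 10^(64.8/10) + 10^(61.5/10)) = 10·log₁₀(6131000) = 67.9 dB SPL.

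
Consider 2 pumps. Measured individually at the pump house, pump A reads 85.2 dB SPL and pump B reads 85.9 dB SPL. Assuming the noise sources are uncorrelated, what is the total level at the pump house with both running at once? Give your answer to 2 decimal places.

88.57 dB SPL

Uncorrelated sources add in intensity (power), not in dB.
L_total = 10·log₁₀(10^(85.2/10) + 10^(85.9/10)) = 10·log₁₀(720200000) = 88.57 dB SPL.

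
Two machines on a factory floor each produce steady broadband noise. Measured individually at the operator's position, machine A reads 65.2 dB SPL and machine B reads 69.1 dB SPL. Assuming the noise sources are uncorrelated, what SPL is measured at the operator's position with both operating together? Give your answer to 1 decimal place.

Incoherent sources sum as intensities:
L_total = 10·log₁₀(10^(65.2/10) + 10^(69.1/10)) = 10·log₁₀(11440000) = 70.6 dB SPL.

70.6 dB SPL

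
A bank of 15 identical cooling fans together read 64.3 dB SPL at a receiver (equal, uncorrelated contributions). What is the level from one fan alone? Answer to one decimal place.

15 equal incoherent sources add 10·log₁₀(15) = 11.76 dB over one source.
L_one = 64.3 − 11.76 = 52.5 dB SPL.

52.5 dB SPL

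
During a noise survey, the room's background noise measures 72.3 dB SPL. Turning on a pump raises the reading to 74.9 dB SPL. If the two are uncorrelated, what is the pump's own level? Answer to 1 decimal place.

71.4 dB SPL

Remove the background by subtracting linear intensities:
L_src = 10·log₁₀(10^(74.9/10) − 10^(72.3/10)) = 10·log₁₀(13920000) = 71.4 dB SPL.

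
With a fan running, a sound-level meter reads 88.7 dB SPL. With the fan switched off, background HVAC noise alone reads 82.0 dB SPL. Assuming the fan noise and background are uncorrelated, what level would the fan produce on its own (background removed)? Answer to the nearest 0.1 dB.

87.7 dB SPL

Background correction is a power subtraction:
L_src = 10·log₁₀(10^(88.7/10) − 10^(82.0/10)) = 10·log₁₀(582800000) = 87.7 dB SPL.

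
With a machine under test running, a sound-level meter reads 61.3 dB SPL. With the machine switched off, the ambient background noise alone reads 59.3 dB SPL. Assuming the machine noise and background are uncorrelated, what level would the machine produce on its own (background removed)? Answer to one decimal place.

Subtract intensities: L_src = 10·log₁₀(10^(L_total/10) − 10^(L_bg/10)).
L_src = 10·log₁₀(10^(61.3/10) − 10^(59.3/10)) = 10·log₁₀(497800) = 57.0 dB SPL.

57.0 dB SPL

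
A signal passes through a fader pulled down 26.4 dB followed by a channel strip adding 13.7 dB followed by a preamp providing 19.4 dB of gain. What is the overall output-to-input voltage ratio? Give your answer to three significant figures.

Net gain = (−26.4) + 13.7 + 19.4 = 6.7 dB.
Voltage ratio = 10^(6.7/20) = 2.16.

2.16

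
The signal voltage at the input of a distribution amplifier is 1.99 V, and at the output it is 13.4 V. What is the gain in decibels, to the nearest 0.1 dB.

For a voltage ratio, dB = 20·log₁₀(V₂/V₁).
20·log₁₀(13.4/1.99) = 20·log₁₀(6.734) = 16.6 dB.

16.6 dB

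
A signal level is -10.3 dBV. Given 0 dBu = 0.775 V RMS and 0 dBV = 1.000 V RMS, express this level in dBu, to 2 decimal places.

The offset between the scales is 20·log₁₀(0.775/1.000) = −2.214 dB.
So dBu = -10.3 + 2.214 = -8.09 dBu.

-8.09 dBu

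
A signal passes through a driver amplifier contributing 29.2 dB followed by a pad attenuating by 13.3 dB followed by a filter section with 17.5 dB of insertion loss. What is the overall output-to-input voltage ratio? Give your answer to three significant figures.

Net gain = 29.2 + (−13.3) + (−17.5) = -1.6 dB.
Voltage ratio = 10^(-1.6/20) = 0.832.

0.832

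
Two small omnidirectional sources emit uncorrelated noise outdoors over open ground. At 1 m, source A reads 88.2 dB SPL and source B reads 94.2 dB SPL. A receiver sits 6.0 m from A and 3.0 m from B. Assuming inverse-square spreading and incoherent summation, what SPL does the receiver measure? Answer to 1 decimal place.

At the listener: L_A = 88.2 − 20·log₁₀(6.0) = 72.64 dB; L_B = 94.2 − 20·log₁₀(3.0) = 84.66 dB.
Combined: 10·log₁₀(10^(72.64/10)+10^(84.66/10)) = 84.9 dB SPL.

84.9 dB SPL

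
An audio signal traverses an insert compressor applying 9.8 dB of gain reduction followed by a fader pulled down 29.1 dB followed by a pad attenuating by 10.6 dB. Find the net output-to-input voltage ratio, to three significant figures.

Net gain = (−9.8) + (−29.1) + (−10.6) = -49.5 dB.
Voltage ratio = 10^(-49.5/20) = 0.00335.

0.00335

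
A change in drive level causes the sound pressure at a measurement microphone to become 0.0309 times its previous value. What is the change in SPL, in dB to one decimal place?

-30.2 dB

Sound pressure is an amplitude quantity: ΔL = 20·log₁₀(p₂/p₁).
20·log₁₀(0.0309) = -30.2 dB.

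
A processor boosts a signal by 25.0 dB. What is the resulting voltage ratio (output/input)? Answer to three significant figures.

Voltage ratio = 10^(dB/20).
10^(25.0/20) = 10^(1.250) = 17.8.

17.8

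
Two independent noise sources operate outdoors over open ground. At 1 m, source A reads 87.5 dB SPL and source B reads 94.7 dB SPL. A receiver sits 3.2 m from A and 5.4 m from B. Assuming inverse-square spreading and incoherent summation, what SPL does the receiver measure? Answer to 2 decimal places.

81.93 dB SPL

At the listener: L_A = 87.5 − 20·log₁₀(3.2) = 77.397 dB; L_B = 94.7 − 20·log₁₀(5.4) = 80.052 dB.
Combined: 10·log₁₀(10^(77.397/10)+10^(80.052/10)) = 81.93 dB SPL.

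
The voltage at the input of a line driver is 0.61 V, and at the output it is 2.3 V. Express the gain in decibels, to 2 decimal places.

11.53 dB

Voltage ratio → dB uses the 20·log₁₀ form:
20·log₁₀(2.3/0.61) = 20·log₁₀(3.770) = 11.53 dB.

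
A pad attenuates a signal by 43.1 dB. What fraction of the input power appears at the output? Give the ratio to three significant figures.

0.0000490

Power ratio = 10^(dB/10).
10^(-43.1/10) = 10^(-4.310) = 0.0000490.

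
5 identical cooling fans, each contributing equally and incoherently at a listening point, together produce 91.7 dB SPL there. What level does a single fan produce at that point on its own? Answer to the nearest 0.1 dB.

5 equal incoherent sources add 10·log₁₀(5) = 6.99 dB over one source.
L_one = 91.7 − 6.99 = 84.7 dB SPL.

84.7 dB SPL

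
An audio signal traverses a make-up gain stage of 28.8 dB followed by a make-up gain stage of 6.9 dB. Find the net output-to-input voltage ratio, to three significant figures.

Net gain = 28.8 + 6.9 = 35.7 dB.
Voltage ratio = 10^(35.7/20) = 61.0.

61.0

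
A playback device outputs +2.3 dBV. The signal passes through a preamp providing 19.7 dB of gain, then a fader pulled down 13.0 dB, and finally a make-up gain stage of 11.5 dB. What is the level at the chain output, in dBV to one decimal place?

+20.5 dBV

In dB, series stages simply add:
+2.3 + 19.7 − 13.0 + 11.5 = +20.5 dBV.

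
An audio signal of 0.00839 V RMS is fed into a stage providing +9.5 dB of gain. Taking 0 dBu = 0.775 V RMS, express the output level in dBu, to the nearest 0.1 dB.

-29.8 dBu

Input level: 20·log₁₀(0.00839/0.775) = -39.31 dBu.
Output: -39.31 + 9.5 = -29.8 dBu.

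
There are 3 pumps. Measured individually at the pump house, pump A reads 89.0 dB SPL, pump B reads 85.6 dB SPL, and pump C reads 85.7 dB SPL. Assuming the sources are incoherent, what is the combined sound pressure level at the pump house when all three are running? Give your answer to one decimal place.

Add the sources as powers (linear), then convert back to dB:
L_total = 10·log₁₀(10^(89.0/10) + 10^(85.6/10) + 10^(85.7/10)) = 10·log₁₀(1529000000) = 91.8 dB SPL.

91.8 dB SPL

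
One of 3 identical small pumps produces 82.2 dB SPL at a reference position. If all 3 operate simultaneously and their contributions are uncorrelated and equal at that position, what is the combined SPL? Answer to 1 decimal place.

3 equal incoherent sources raise the level by 10·log₁₀(3) = 4.77 dB.
L_total = 82.2 + 4.77 = 87.0 dB SPL.

87.0 dB SPL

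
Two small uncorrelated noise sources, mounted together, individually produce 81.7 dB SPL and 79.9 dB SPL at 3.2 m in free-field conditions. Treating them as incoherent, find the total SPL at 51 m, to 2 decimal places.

59.85 dB SPL

Combined at 3.2 m: 10·log₁₀(10^(81.7/10)+10^(79.9/10)) = 83.903 dB SPL.
Then apply −20·log₁₀(51/3.2) = -24.048 dB → 59.85 dB SPL.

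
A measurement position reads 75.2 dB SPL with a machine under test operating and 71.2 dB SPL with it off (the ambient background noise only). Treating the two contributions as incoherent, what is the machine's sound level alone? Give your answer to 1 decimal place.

Subtract intensities: L_src = 10·log₁₀(10^(L_total/10) − 10^(L_bg/10)).
L_src = 10·log₁₀(10^(75.2/10) − 10^(71.2/10)) = 10·log₁₀(19930000) = 73.0 dB SPL.

73.0 dB SPL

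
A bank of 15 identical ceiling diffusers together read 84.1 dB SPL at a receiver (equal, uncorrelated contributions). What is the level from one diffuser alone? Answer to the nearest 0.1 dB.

72.3 dB SPL

15 equal incoherent sources add 10·log₁₀(15) = 11.76 dB over one source.
L_one = 84.1 − 11.76 = 72.3 dB SPL.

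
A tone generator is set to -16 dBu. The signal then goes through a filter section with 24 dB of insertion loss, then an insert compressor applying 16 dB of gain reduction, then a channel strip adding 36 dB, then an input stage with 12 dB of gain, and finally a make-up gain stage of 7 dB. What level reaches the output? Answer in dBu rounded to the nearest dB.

-1 dBu

Gain stages sum in dB:
-16 − 24 − 16 + 36 + 12 + 7 = -1 dBu.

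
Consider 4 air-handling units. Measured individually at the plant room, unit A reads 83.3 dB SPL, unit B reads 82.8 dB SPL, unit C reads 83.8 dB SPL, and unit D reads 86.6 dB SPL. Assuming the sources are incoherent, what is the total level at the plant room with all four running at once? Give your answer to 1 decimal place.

90.4 dB SPL

Uncorrelated sources add in intensity (power), not in dB.
L_total = 10·log₁₀(10^(83.3/10) + 10^(82.8/10) + 10^(83.8/10) + 10^(86.6/10)) = 10·log₁₀(1101000000) = 90.4 dB SPL.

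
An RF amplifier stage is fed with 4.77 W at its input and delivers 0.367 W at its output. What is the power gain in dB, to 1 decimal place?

-11.1 dB

Power is a power quantity, so gain = 10·log₁₀(P_out/P_in).
10·log₁₀(0.367/4.77) = 10·log₁₀(0.07694) = -11.1 dB.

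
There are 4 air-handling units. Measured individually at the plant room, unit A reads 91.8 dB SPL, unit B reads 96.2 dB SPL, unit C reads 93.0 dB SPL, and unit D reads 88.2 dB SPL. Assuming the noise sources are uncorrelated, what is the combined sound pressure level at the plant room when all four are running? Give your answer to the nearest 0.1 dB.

99.2 dB SPL

Uncorrelated sources add in intensity (power), not in dB.
L_total = 10·log₁₀(10^(91.8/10) + 10^(96.2/10) + 10^(93.0/10) + 10^(88.2/10)) = 10·log₁₀(8338000000) = 99.2 dB SPL.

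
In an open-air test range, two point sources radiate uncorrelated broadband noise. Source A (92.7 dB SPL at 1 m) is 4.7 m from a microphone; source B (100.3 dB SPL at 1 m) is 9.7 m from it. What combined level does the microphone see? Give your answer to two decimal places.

82.97 dB SPL

At the listener: L_A = 92.7 − 20·log₁₀(4.7) = 79.258 dB; L_B = 100.3 − 20·log₁₀(9.7) = 80.565 dB.
Combined: 10·log₁₀(10^(79.258/10)+10^(80.565/10)) = 82.97 dB SPL.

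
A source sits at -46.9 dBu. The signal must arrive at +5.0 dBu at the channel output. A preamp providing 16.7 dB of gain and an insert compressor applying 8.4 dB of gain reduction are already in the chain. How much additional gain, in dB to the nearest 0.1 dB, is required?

43.6 dB

The required make-up gain is the shortfall in the dB sum.
G = +5.0 − (-46.9) − 16.7 + 8.4 = 43.6 dB.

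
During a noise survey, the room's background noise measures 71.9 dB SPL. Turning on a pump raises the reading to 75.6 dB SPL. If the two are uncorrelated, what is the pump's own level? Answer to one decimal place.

Remove the background by subtracting linear intensities:
L_src = 10·log₁₀(10^(75.6/10) − 10^(71.9/10)) = 10·log₁₀(20820000) = 73.2 dB SPL.

73.2 dB SPL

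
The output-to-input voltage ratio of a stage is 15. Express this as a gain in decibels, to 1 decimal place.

23.5 dB

For a voltage ratio, dB = 20·log₁₀(V₂/V₁).
20·log₁₀(15) = 23.5 dB.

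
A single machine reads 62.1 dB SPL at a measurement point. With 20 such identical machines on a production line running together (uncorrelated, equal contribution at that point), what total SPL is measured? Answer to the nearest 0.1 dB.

75.1 dB SPL

20 equal incoherent sources raise the level by 10·log₁₀(20) = 13.01 dB.
L_total = 62.1 + 13.01 = 75.1 dB SPL.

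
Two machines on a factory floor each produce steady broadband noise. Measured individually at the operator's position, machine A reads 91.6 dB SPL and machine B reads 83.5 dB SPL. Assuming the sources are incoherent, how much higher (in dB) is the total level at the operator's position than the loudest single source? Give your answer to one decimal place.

Uncorrelated sources add in intensity (power), not in dB.
L_total = 10·log₁₀(10^(91.6/10) + 10^(83.5/10)) = 92.23 dB SPL.
Excess over the loudest (91.6 dB): 92.23 − 91.6 = 0.6 dB.

0.6 dB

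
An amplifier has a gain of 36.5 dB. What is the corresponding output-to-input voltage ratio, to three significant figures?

66.8

Voltage ratio = 10^(dB/20).
10^(36.5/20) = 10^(1.825) = 66.8.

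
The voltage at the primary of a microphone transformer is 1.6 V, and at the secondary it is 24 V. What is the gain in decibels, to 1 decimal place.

For a voltage ratio, dB = 20·log₁₀(V₂/V₁).
20·log₁₀(24/1.6) = 20·log₁₀(15.00) = 23.5 dB.

23.5 dB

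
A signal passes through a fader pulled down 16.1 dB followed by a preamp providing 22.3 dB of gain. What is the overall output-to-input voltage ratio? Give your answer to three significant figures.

Net gain = (−16.1) + 22.3 = 6.2 dB.
Voltage ratio = 10^(6.2/20) = 2.04.

2.04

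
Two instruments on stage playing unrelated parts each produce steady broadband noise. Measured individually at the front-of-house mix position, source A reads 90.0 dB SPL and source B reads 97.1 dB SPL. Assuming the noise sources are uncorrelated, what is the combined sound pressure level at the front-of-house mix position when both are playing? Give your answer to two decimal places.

97.87 dB SPL

Uncorrelated sources add in intensity (power), not in dB.
L_total = 10·log₁₀(10^(90.0/10) + 10^(97.1/10)) = 10·log₁₀(6129000000) = 97.87 dB SPL.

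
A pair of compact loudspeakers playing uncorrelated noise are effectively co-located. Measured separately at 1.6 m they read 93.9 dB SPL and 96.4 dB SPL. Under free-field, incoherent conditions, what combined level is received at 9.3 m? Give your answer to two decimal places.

83.05 dB SPL

Combined at 1.6 m: 10·log₁₀(10^(93.9/10)+10^(96.4/10)) = 98.338 dB SPL.
Then apply −20·log₁₀(9.3/1.6) = -15.287 dB → 83.05 dB SPL.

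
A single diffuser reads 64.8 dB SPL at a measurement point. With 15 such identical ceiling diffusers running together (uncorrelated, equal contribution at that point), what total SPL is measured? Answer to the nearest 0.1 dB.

15 equal incoherent sources raise the level by 10·log₁₀(15) = 11.76 dB.
L_total = 64.8 + 11.76 = 76.6 dB SPL.

76.6 dB SPL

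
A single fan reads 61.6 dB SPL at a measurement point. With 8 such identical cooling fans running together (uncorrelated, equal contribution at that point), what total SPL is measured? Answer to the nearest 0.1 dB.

70.6 dB SPL

8 equal incoherent sources raise the level by 10·log₁₀(8) = 9.03 dB.
L_total = 61.6 + 9.03 = 70.6 dB SPL.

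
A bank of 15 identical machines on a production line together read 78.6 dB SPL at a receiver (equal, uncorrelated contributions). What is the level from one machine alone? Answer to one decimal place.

66.8 dB SPL

15 equal incoherent sources add 10·log₁₀(15) = 11.76 dB over one source.
L_one = 78.6 − 11.76 = 66.8 dB SPL.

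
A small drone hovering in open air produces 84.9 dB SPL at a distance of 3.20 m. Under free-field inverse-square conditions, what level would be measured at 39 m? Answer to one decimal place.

63.2 dB SPL

Free-field point source: level drops by 20·log₁₀ of the distance ratio.
ΔL = −20·log₁₀(39/3.20) = -21.72 dB, so L₂ = 84.9 + (-21.72) = 63.2 dB SPL.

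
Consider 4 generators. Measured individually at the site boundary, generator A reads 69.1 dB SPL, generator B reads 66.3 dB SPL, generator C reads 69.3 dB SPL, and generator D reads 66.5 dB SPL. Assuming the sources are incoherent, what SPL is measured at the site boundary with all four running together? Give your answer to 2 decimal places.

Uncorrelated sources add in intensity (power), not in dB.
L_total = 10·log₁₀(10^(69.1/10) + 10^(66.3/10) + 10^(69.3/10) + 10^(66.5/10)) = 10·log₁₀(25370000) = 74.04 dB SPL.

74.04 dB SPL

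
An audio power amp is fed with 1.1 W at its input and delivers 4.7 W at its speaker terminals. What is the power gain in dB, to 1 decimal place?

6.3 dB

For a power ratio, dB = 10·log₁₀(P₂/P₁).
10·log₁₀(4.7/1.1) = 10·log₁₀(4.273) = 6.3 dB.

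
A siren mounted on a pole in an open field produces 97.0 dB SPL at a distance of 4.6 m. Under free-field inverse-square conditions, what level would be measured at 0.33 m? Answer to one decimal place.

119.9 dB SPL

Inverse-square spreading gives ΔL = −20·log₁₀(d₂/d₁).
ΔL = −20·log₁₀(0.33/4.6) = 22.88 dB, so L₂ = 97.0 + (22.88) = 119.9 dB SPL.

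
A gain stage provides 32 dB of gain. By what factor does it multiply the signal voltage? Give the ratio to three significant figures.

Voltage ratio = 10^(dB/20).
10^(32/20) = 10^(1.600) = 39.8.

39.8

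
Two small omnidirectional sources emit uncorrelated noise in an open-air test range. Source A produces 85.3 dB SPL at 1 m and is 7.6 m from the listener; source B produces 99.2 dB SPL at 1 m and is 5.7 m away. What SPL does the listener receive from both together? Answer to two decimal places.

84.18 dB SPL

At the listener: L_A = 85.3 − 20·log₁₀(7.6) = 67.684 dB; L_B = 99.2 − 20·log₁₀(5.7) = 84.083 dB.
Combined: 10·log₁₀(10^(67.684/10)+10^(84.083/10)) = 84.18 dB SPL.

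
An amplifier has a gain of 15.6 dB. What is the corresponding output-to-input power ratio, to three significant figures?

Power ratio = 10^(dB/10).
10^(15.6/10) = 10^(1.560) = 36.3.

36.3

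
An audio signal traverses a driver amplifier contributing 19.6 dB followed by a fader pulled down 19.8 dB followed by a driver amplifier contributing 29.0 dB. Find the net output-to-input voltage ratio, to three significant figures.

27.5

Net gain = 19.6 + (−19.8) + 29.0 = 28.8 dB.
Voltage ratio = 10^(28.8/20) = 27.5.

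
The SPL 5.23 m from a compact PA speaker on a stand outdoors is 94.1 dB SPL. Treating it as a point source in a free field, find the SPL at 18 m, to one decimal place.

83.4 dB SPL

For a point source in a free field, ΔL = −20·log₁₀(d₂/d₁).
ΔL = −20·log₁₀(18/5.23) = -10.74 dB, so L₂ = 94.1 + (-10.74) = 83.4 dB SPL.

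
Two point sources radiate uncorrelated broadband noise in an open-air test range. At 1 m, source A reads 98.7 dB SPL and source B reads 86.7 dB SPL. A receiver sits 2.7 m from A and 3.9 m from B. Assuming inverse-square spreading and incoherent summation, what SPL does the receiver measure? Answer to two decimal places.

90.20 dB SPL

At the listener: L_A = 98.7 − 20·log₁₀(2.7) = 90.073 dB; L_B = 86.7 − 20·log₁₀(3.9) = 74.879 dB.
Combined: 10·log₁₀(10^(90.073/10)+10^(74.879/10)) = 90.20 dB SPL.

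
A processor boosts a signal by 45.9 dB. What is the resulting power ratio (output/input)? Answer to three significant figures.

38900

Power ratio = 10^(dB/10).
10^(45.9/10) = 10^(4.590) = 38900.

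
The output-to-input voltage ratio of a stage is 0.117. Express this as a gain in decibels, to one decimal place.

-18.6 dB

For a voltage ratio, dB = 20·log₁₀(V₂/V₁).
20·log₁₀(0.117) = -18.6 dB.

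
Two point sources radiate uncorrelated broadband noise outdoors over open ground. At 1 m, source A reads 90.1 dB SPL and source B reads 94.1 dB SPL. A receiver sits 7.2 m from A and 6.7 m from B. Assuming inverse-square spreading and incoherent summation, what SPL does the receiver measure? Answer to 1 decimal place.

At the listener: L_A = 90.1 − 20·log₁₀(7.2) = 72.95 dB; L_B = 94.1 − 20·log₁₀(6.7) = 77.58 dB.
Combined: 10·log₁₀(10^(72.95/10)+10^(77.58/10)) = 78.9 dB SPL.

78.9 dB SPL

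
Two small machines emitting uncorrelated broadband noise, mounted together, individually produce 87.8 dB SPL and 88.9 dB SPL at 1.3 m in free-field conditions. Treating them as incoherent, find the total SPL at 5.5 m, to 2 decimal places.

78.87 dB SPL

Combined at 1.3 m: 10·log₁₀(10^(87.8/10)+10^(88.9/10)) = 91.395 dB SPL.
Then apply −20·log₁₀(5.5/1.3) = -12.528 dB → 78.87 dB SPL.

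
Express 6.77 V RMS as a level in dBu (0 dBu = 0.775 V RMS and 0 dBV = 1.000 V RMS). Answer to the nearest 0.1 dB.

+18.8 dBu

dBu = 20·log₁₀(V / 0.775 V).
20·log₁₀(6.77/0.775) = +18.8 dBu.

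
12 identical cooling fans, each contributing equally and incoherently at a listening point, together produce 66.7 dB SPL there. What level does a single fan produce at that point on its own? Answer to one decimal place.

55.9 dB SPL

12 equal incoherent sources add 10·log₁₀(12) = 10.79 dB over one source.
L_one = 66.7 − 10.79 = 55.9 dB SPL.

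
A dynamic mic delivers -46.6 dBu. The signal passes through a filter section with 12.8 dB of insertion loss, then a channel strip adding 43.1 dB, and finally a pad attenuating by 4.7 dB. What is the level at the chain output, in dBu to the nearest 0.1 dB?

-21.0 dBu

In dB, series stages simply add:
-46.6 − 12.8 + 43.1 − 4.7 = -21.0 dBu.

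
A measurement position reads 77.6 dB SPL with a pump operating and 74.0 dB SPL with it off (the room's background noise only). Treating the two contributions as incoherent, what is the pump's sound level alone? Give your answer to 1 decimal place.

75.1 dB SPL

Background correction is a power subtraction:
L_src = 10·log₁₀(10^(77.6/10) − 10^(74.0/10)) = 10·log₁₀(32430000) = 75.1 dB SPL.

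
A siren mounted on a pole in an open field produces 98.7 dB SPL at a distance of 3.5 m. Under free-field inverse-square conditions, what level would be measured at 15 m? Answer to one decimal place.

86.1 dB SPL

Inverse-square spreading gives ΔL = −20·log₁₀(d₂/d₁).
ΔL = −20·log₁₀(15/3.5) = -12.64 dB, so L₂ = 98.7 + (-12.64) = 86.1 dB SPL.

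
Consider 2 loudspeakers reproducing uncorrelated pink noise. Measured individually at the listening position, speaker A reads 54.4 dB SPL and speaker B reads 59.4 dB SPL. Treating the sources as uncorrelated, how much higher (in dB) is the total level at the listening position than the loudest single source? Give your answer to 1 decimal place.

1.2 dB

Incoherent sources sum as intensities:
L_total = 10·log₁₀(10^(54.4/10) + 10^(59.4/10)) = 60.59 dB SPL.
Excess over the loudest (59.4 dB): 60.59 − 59.4 = 1.2 dB.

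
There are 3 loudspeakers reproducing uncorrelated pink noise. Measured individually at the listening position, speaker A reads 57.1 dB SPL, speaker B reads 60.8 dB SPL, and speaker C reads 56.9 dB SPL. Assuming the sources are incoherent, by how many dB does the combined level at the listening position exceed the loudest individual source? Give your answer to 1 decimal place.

2.6 dB

Uncorrelated sources add in intensity (power), not in dB.
L_total = 10·log₁₀(10^(57.1/10) + 10^(60.8/10) + 10^(56.9/10)) = 63.43 dB SPL.
Excess over the loudest (60.8 dB): 63.43 − 60.8 = 2.6 dB.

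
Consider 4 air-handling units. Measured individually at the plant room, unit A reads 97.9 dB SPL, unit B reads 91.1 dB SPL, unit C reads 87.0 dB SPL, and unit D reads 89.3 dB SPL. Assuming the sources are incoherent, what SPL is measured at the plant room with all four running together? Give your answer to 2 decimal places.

99.45 dB SPL

Uncorrelated sources add in intensity (power), not in dB.
L_total = 10·log₁₀(10^(97.9/10) + 10^(91.1/10) + 10^(87.0/10) + 10^(89.3/10)) = 10·log₁₀(8807000000) = 99.45 dB SPL.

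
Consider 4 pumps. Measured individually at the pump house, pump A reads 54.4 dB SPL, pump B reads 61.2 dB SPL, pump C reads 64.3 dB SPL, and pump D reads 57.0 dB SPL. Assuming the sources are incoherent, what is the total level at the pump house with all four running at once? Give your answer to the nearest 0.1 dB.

66.8 dB SPL

Add the sources as powers (linear), then convert back to dB:
L_total = 10·log₁₀(10^(54.4/10) + 10^(61.2/10) + 10^(64.3/10) + 10^(57.0/10)) = 10·log₁₀(4786000) = 66.8 dB SPL.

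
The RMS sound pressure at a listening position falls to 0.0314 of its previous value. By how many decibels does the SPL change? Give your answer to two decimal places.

SPL change from a pressure ratio uses the 20·log₁₀ form:
20·log₁₀(0.0314) = -30.06 dB.

-30.06 dB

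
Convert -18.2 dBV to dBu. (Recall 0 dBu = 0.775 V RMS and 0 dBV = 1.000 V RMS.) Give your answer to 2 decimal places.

-15.99 dBu

The offset between the scales is 20·log₁₀(0.775/1.000) = −2.214 dB.
So dBu = -18.2 + 2.214 = -15.99 dBu.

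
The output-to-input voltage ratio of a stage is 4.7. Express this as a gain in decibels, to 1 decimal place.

13.4 dB

Voltage is an amplitude quantity, so gain = 20·log₁₀(V_out/V_in).
20·log₁₀(4.7) = 13.4 dB.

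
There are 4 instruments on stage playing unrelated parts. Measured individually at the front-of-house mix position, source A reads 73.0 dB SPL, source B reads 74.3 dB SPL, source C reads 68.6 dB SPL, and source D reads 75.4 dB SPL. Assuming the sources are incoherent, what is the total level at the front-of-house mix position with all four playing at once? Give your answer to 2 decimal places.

79.48 dB SPL

Incoherent sources sum as intensities:
L_total = 10·log₁₀(10^(73.0/10) + 10^(74.3/10) + 10^(68.6/10) + 10^(75.4/10)) = 10·log₁₀(88790000) = 79.48 dB SPL.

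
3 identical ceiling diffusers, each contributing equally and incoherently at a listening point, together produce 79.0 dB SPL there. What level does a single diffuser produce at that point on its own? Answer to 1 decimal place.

3 equal incoherent sources add 10·log₁₀(3) = 4.77 dB over one source.
L_one = 79.0 − 4.77 = 74.2 dB SPL.

74.2 dB SPL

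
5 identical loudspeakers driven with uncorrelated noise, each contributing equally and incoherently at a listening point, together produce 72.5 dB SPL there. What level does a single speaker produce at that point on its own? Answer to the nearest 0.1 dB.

65.5 dB SPL

5 equal incoherent sources add 10·log₁₀(5) = 6.99 dB over one source.
L_one = 72.5 − 6.99 = 65.5 dB SPL.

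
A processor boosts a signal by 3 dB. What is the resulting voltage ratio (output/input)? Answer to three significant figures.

1.41

Voltage ratio = 10^(dB/20).
10^(3/20) = 10^(0.1500) = 1.41.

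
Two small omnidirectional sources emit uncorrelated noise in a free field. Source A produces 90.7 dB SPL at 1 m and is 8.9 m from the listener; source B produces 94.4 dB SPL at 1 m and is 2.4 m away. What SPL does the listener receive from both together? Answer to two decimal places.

At the listener: L_A = 90.7 − 20·log₁₀(8.9) = 71.712 dB; L_B = 94.4 − 20·log₁₀(2.4) = 86.796 dB.
Combined: 10·log₁₀(10^(71.712/10)+10^(86.796/10)) = 86.93 dB SPL.

86.93 dB SPL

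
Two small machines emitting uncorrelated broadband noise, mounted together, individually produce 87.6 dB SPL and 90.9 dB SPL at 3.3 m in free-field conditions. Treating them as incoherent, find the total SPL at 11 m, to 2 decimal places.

82.11 dB SPL

Combined at 3.3 m: 10·log₁₀(10^(87.6/10)+10^(90.9/10)) = 92.566 dB SPL.
Then apply −20·log₁₀(11/3.3) = -10.458 dB → 82.11 dB SPL.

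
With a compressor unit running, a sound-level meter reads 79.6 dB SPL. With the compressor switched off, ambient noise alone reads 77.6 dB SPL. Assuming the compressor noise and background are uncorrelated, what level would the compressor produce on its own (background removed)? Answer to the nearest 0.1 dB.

75.3 dB SPL

Remove the background by subtracting linear intensities:
L_src = 10·log₁₀(10^(79.6/10) − 10^(77.6/10)) = 10·log₁₀(33660000) = 75.3 dB SPL.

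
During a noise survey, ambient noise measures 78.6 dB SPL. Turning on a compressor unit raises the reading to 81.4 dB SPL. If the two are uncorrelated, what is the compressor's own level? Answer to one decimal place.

Remove the background by subtracting linear intensities:
L_src = 10·log₁₀(10^(81.4/10) − 10^(78.6/10)) = 10·log₁₀(65590000) = 78.2 dB SPL.

78.2 dB SPL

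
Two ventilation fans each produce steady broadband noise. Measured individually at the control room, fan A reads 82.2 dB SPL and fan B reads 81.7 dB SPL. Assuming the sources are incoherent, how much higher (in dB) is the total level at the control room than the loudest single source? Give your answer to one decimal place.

Incoherent sources sum as intensities:
L_total = 10·log₁₀(10^(82.2/10) + 10^(81.7/10)) = 84.97 dB SPL.
Excess over the loudest (82.2 dB): 84.97 − 82.2 = 2.8 dB.

2.8 dB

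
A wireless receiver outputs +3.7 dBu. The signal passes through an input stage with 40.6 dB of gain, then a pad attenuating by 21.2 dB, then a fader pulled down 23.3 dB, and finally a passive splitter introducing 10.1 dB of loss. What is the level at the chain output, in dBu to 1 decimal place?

-10.3 dBu

Cascaded gains and losses add directly in dB.
+3.7 + 40.6 − 21.2 − 23.3 − 10.1 = -10.3 dBu.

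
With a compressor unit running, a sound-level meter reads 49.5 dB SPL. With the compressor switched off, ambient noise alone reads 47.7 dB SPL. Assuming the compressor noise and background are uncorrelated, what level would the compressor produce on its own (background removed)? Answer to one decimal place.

Background correction is a power subtraction:
L_src = 10·log₁₀(10^(49.5/10) − 10^(47.7/10)) = 10·log₁₀(30240) = 44.8 dB SPL.

44.8 dB SPL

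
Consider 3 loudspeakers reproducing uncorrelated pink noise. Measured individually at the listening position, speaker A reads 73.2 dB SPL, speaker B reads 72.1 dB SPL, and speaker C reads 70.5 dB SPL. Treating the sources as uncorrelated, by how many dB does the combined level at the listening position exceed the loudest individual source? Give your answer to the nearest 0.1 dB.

3.6 dB

Incoherent sources sum as intensities:
L_total = 10·log₁₀(10^(73.2/10) + 10^(72.1/10) + 10^(70.5/10)) = 76.84 dB SPL.
Excess over the loudest (73.2 dB): 76.84 − 73.2 = 3.6 dB.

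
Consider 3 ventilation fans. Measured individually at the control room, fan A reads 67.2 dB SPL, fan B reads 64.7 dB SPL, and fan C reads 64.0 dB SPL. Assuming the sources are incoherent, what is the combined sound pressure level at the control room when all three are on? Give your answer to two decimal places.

70.30 dB SPL

Incoherent sources sum as intensities:
L_total = 10·log₁₀(10^(67.2/10) + 10^(64.7/10) + 10^(64.0/10)) = 10·log₁₀(10710000) = 70.30 dB SPL.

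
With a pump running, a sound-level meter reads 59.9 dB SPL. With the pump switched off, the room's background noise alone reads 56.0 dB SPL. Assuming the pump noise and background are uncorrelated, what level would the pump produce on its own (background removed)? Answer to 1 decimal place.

57.6 dB SPL

Subtract intensities: L_src = 10·log₁₀(10^(L_total/10) − 10^(L_bg/10)).
L_src = 10·log₁₀(10^(59.9/10) − 10^(56.0/10)) = 10·log₁₀(579100) = 57.6 dB SPL.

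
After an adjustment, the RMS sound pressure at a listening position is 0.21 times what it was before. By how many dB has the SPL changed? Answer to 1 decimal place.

SPL change from a pressure ratio uses the 20·log₁₀ form:
20·log₁₀(0.21) = -13.6 dB.

-13.6 dB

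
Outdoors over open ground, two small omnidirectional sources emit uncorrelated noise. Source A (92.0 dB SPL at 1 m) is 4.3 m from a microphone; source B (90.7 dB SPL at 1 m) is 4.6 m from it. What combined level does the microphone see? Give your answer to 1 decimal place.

At the listener: L_A = 92.0 − 20·log₁₀(4.3) = 79.33 dB; L_B = 90.7 − 20·log₁₀(4.6) = 77.44 dB.
Combined: 10·log₁₀(10^(79.33/10)+10^(77.44/10)) = 81.5 dB SPL.

81.5 dB SPL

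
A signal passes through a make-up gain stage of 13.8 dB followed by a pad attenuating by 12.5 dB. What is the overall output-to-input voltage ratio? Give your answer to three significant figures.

Net gain = 13.8 + (−12.5) = 1.3 dB.
Voltage ratio = 10^(1.3/20) = 1.16.

1.16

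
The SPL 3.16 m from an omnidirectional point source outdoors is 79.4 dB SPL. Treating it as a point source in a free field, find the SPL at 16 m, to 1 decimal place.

Free-field point source: level drops by 20·log₁₀ of the distance ratio.
ΔL = −20·log₁₀(16/3.16) = -14.09 dB, so L₂ = 79.4 + (-14.09) = 65.3 dB SPL.

65.3 dB SPL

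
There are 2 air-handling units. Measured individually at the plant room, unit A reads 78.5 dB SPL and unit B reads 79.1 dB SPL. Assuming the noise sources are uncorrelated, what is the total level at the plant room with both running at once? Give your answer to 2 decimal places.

81.82 dB SPL

Incoherent sources sum as intensities:
L_total = 10·log₁₀(10^(78.5/10) + 10^(79.1/10)) = 10·log₁₀(152100000) = 81.82 dB SPL.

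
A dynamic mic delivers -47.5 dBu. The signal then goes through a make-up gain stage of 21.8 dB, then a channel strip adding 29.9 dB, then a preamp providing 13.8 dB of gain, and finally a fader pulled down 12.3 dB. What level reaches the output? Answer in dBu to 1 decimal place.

+5.7 dBu

Cascaded gains and losses add directly in dB.
-47.5 + 21.8 + 29.9 + 13.8 − 12.3 = +5.7 dBu.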